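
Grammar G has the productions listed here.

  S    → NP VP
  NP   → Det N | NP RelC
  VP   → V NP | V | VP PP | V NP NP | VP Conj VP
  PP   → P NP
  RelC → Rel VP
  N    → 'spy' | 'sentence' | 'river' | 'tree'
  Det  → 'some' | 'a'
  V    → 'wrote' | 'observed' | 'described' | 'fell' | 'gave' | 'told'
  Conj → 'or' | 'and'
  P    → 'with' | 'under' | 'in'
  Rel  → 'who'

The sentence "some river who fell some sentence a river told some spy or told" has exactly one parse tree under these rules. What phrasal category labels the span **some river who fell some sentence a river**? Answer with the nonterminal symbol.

NP

S
  NP
    NP
      Det: some
      N: river
    RelC
      Rel: who
      VP
        V: fell
        NP
          Det: some
          N: sentence
        NP
          Det: a
          N: river
  VP
    VP
      V: told
      NP
        Det: some
        N: spy
    Conj: or
    VP
      V: told
The span 'some river who fell some sentence a river' is the NP node built by NP → NP RelC.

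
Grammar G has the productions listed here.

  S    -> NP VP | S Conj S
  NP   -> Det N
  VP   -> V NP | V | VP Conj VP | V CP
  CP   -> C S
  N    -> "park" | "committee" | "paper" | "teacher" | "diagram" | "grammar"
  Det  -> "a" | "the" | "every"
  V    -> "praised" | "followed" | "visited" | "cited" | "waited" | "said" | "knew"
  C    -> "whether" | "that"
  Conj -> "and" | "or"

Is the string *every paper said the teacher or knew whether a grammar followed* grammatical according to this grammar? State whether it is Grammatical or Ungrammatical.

Grammatical

[S [NP [Det every] [N paper]] [VP [VP [V said] [NP [Det the] [N teacher]]] [Conj or] [VP [V knew] [CP [C whether] [S [NP [Det a] [N grammar]] [VP [V followed]]]]]]]
The bracketing above is licensed at every node by one of the given productions, with S at the root.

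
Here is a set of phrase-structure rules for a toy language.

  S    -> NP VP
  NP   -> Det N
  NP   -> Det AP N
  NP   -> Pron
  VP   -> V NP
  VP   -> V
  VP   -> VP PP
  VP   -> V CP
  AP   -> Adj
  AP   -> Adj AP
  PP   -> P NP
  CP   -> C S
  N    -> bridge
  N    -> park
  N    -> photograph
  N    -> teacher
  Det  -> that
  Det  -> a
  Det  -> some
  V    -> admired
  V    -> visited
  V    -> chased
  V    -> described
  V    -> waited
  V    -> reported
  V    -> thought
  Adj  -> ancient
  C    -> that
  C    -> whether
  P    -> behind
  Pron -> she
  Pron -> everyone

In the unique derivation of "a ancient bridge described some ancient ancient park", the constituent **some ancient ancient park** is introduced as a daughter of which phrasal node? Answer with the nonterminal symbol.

[S [NP [Det a] [AP [Adj ancient]] [N bridge]] [VP [V described] [NP [Det some] [AP [Adj ancient] [AP [Adj ancient]]] [N park]]]]
The span 'some ancient ancient park' is the NP node built by NP → Det AP N.
Its mother is the VP built by VP → V NP.

VP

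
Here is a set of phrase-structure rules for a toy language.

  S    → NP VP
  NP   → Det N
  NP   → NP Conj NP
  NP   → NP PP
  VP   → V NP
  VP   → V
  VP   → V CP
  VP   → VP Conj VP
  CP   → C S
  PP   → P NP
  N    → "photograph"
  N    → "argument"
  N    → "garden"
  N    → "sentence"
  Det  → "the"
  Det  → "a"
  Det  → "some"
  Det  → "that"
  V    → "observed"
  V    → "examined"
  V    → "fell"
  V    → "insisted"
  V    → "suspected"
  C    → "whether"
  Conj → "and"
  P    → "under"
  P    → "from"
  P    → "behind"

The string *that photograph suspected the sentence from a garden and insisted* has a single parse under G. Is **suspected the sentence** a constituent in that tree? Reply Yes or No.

No

[S [NP [Det that] [N photograph]] [VP [VP [V suspected] [NP [NP [Det the] [N sentence]] [PP [P from] [NP [Det a] [N garden]]]]] [Conj and] [VP [V insisted]]]]
The smallest constituent containing 'suspected the sentence' is the VP spanning 'suspected the sentence from a garden'; no single node in the tree dominates exactly the given words.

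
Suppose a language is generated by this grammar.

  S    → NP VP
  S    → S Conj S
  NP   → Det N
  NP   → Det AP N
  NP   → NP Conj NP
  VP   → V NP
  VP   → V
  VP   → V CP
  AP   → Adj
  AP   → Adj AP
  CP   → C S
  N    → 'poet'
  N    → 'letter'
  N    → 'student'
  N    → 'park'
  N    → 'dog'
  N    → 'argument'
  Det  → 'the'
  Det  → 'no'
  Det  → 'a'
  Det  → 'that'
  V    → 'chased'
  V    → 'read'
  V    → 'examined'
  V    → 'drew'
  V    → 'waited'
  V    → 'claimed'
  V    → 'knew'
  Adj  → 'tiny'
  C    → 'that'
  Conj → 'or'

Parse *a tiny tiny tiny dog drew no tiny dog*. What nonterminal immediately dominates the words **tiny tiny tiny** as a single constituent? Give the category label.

S
  NP
    Det: a
    AP
      Adj: tiny
      AP
        Adj: tiny
        AP
          Adj: tiny
    N: dog
  VP
    V: drew
    NP
      Det: no
      AP
        Adj: tiny
      N: dog
The span 'tiny tiny tiny' is the AP node built by AP → Adj AP.

AP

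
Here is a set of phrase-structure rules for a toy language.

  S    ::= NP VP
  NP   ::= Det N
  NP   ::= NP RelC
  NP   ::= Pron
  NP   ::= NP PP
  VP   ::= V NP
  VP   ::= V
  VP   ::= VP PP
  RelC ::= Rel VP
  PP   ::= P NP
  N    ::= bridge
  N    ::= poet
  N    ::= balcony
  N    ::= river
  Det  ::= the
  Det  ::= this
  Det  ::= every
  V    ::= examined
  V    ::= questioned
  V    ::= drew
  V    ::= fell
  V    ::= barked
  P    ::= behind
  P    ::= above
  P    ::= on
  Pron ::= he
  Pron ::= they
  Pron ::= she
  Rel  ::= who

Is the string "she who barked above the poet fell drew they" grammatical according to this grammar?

For S → NP VP, every NP-prefix leaves a non-VP remainder: after 'she' the remainder is not a VP; after 'she who barked' the remainder is not a VP; after 'she who barked above the poet' the remainder is not a VP.

Ungrammatical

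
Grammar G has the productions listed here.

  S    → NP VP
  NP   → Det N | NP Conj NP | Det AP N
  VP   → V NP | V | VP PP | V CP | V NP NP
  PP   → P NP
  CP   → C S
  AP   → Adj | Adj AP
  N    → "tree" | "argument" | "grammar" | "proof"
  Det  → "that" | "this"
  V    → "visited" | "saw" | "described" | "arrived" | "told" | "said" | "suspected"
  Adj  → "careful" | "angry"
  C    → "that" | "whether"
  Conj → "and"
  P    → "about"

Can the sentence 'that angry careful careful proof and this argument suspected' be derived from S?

Grammatical

[S [NP [NP [Det that] [AP [Adj angry] [AP [Adj careful] [AP [Adj careful]]]] [N proof]] [Conj and] [NP [Det this] [N argument]]] [VP [V suspected]]]
The bracketing above is licensed at every node by one of the given productions, with S at the root.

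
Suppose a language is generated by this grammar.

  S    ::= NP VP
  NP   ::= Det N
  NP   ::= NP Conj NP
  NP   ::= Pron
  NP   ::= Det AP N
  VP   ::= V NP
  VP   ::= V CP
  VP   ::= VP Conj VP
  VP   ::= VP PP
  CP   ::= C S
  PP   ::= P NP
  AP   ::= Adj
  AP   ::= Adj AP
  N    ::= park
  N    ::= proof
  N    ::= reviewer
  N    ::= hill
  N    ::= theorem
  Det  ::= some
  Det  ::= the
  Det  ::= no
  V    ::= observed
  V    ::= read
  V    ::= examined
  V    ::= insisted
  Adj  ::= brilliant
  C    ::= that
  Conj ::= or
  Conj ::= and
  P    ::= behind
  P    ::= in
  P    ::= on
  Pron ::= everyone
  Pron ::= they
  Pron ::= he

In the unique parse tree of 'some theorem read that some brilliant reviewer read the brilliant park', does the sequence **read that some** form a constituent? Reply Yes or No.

[S [NP [Det some] [N theorem]] [VP [V read] [CP [C that] [S [NP [Det some] [AP [Adj brilliant]] [N reviewer]] [VP [V read] [NP [Det the] [AP [Adj brilliant]] [N park]]]]]]]
The smallest constituent containing 'read that some' is the VP spanning 'read that some brilliant reviewer read the brilliant park'; no single node in the tree dominates exactly the given words.

No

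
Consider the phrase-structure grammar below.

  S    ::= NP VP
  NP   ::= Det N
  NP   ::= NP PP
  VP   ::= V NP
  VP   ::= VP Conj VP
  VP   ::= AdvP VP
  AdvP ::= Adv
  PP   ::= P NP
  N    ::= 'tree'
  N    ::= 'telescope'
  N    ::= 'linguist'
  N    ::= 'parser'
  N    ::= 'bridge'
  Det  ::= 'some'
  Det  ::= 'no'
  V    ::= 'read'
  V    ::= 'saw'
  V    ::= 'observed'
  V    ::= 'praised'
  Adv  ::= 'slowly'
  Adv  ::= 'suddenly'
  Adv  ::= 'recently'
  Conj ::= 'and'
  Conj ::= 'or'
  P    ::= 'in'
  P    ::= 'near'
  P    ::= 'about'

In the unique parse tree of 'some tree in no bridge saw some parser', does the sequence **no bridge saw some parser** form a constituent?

No

[S [NP [NP [Det some] [N tree]] [PP [P in] [NP [Det no] [N bridge]]]] [VP [V saw] [NP [Det some] [N parser]]]]
The smallest constituent containing 'no bridge saw some parser' is the S spanning 'some tree in no bridge saw some parser'; no single node in the tree dominates exactly the given words.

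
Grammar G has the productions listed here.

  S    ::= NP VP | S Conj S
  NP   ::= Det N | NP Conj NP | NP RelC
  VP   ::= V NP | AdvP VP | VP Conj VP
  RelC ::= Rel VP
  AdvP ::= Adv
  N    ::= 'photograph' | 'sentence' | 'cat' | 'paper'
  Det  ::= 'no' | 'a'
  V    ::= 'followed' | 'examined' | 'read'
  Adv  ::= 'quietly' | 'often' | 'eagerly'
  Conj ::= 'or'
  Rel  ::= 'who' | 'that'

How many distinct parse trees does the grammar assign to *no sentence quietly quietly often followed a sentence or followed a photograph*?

Two of the 4 distinct bracketings:
[S [NP [Det no] [N sentence]] [VP [AdvP [Adv quietly]] [VP [AdvP [Adv quietly]] [VP [AdvP [Adv often]] [VP [VP [V followed] [NP [Det a] [N sentence]]] [Conj or] [VP [V followed] [NP [Det a] [N photograph]]]]]]]]
[S [NP [Det no] [N sentence]] [VP [AdvP [Adv quietly]] [VP [AdvP [Adv quietly]] [VP [VP [AdvP [Adv often]] [VP [V followed] [NP [Det a] [N sentence]]]] [Conj or] [VP [V followed] [NP [Det a] [N photograph]]]]]]]
The trees differ in how a recursive rule is bracketed over the same span.

4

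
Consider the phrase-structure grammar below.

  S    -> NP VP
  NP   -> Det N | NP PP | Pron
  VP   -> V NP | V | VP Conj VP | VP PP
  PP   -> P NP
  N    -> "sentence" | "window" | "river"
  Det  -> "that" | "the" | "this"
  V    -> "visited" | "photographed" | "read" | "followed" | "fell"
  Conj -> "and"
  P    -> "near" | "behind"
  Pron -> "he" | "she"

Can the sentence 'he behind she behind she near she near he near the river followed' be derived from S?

[S [NP [NP [Pron he]] [PP [P behind] [NP [NP [Pron she]] [PP [P behind] [NP [NP [Pron she]] [PP [P near] [NP [NP [Pron she]] [PP [P near] [NP [NP [Pron he]] [PP [P near] [NP [Det the] [N river]]]]]]]]]]]] [VP [V followed]]]
Every word is introduced by a lexical rule and the phrasal rules combine the resulting categories into a single S.

Grammatical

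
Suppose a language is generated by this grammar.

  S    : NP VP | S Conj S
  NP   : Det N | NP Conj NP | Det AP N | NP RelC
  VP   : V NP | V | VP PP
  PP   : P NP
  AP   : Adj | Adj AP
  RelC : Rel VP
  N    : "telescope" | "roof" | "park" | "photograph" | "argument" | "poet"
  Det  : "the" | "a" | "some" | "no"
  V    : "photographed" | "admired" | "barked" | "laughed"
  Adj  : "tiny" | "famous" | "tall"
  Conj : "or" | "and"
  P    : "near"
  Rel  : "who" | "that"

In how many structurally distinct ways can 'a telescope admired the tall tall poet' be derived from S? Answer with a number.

[S [NP [Det a] [N telescope]] [VP [V admired] [NP [Det the] [AP [Adj tall] [AP [Adj tall]]] [N poet]]]]
No rule offers an alternative attachment or grouping for any span, so this is the only derivation.

1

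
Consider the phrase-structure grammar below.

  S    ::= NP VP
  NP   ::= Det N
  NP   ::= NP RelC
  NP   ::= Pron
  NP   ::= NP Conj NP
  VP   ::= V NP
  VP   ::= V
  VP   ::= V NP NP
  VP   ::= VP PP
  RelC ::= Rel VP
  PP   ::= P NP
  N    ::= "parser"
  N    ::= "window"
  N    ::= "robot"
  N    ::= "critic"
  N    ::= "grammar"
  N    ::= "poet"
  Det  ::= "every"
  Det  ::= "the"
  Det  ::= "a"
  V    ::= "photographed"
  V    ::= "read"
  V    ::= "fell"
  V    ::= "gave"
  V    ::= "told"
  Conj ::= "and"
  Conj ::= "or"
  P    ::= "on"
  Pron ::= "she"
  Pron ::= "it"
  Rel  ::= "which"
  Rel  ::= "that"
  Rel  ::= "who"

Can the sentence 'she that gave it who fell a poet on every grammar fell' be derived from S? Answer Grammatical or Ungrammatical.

S
  NP
    NP
      Pron: she
    RelC
      Rel: that
      VP
        V: gave
        NP
          NP
            Pron: it
          RelC
            Rel: who
            VP
              VP
                V: fell
                NP
                  Det: a
                  N: poet
              PP
                P: on
                NP
                  Det: every
                  N: grammar
  VP
    V: fell
Each bracket corresponds to one application of a listed rule, so the string is derivable from S.

Grammatical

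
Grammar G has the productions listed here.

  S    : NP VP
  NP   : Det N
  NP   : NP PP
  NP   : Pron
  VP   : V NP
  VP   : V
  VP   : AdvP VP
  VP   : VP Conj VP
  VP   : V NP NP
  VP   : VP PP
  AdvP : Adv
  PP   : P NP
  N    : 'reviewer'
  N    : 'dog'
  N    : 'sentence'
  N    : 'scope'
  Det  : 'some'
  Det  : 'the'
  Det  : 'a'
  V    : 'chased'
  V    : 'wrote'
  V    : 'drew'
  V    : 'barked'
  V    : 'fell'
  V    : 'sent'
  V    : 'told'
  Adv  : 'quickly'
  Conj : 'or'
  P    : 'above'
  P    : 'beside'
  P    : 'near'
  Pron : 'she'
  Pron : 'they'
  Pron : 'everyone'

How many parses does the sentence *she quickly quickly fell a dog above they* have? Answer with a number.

Two of the 4 distinct bracketings:
[S [NP [Pron she]] [VP [AdvP [Adv quickly]] [VP [AdvP [Adv quickly]] [VP [V fell] [NP [NP [Det a] [N dog]] [PP [P above] [NP [Pron they]]]]]]]]
[S [NP [Pron she]] [VP [AdvP [Adv quickly]] [VP [AdvP [Adv quickly]] [VP [VP [V fell] [NP [Det a] [N dog]]] [PP [P above] [NP [Pron they]]]]]]]
The difference turns on whether NP → NP PP is used at the relevant span, versus an alternative expansion of NP.

4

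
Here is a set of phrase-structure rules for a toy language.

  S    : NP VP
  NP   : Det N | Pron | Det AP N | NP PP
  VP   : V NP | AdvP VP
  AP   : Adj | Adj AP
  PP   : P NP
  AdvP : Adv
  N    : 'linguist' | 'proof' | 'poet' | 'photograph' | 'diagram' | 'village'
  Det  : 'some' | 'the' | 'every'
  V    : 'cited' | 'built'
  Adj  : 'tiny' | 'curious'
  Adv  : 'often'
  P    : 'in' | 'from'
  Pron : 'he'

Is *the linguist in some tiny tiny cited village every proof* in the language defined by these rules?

Ungrammatical

An Adj word can never sit immediately before a V word in any string this grammar generates, so the substring 'tiny cited' rules out a derivation.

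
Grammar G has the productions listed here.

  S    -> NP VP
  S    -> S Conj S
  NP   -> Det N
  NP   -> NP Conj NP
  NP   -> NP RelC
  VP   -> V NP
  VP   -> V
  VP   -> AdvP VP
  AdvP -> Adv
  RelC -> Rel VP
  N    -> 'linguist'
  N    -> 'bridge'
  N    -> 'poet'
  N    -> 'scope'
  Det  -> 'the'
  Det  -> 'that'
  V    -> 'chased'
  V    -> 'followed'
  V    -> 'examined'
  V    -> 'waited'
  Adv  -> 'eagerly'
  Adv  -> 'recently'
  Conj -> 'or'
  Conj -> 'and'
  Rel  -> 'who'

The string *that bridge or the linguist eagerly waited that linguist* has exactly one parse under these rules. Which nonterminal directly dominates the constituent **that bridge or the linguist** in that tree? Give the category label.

S

S
  NP
    NP
      Det: that
      N: bridge
    Conj: or
    NP
      Det: the
      N: linguist
  VP
    AdvP
      Adv: eagerly
    VP
      V: waited
      NP
        Det: that
        N: linguist
The span 'that bridge or the linguist' is the NP node built by NP → NP Conj NP.
Its mother is the S built by S → NP VP.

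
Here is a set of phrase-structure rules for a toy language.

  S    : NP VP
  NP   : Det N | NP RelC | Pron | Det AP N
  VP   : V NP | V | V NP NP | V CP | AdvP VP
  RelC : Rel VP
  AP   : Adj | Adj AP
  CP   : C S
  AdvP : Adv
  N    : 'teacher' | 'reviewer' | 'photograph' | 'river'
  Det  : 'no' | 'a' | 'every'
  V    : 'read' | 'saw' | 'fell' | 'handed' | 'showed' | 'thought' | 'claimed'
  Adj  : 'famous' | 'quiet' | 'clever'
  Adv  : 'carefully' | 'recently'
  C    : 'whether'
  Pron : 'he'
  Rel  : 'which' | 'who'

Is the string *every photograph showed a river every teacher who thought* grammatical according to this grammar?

Grammatical

S
  NP
    Det: every
    N: photograph
  VP
    V: showed
    NP
      Det: a
      N: river
    NP
      NP
        Det: every
        N: teacher
      RelC
        Rel: who
        VP
          V: thought
Each bracket corresponds to one application of a listed rule, so the string is derivable from S.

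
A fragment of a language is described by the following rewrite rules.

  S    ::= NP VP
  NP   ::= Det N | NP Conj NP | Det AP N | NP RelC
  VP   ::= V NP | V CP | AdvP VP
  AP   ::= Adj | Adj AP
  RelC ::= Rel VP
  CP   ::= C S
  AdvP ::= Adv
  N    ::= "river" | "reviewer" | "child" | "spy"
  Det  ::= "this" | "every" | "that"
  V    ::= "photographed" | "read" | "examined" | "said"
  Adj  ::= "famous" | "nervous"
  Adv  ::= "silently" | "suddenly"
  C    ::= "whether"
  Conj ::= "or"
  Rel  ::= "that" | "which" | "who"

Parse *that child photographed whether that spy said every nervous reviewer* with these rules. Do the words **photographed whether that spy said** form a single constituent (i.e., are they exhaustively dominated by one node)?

No

[S [NP [Det that] [N child]] [VP [V photographed] [CP [C whether] [S [NP [Det that] [N spy]] [VP [V said] [NP [Det every] [AP [Adj nervous]] [N reviewer]]]]]]]
The smallest constituent containing 'photographed whether that spy said' is the VP spanning 'photographed whether that spy said every nervous reviewer'; no single node in the tree dominates exactly the given words.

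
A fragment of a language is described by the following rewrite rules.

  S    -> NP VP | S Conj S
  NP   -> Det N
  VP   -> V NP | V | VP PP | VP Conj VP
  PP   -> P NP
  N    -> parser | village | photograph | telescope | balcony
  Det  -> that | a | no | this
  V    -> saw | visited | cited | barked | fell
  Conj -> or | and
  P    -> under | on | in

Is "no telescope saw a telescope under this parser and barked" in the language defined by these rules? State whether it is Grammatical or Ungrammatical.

S
  NP
    Det: no
    N: telescope
  VP
    VP
      VP
        V: saw
        NP
          Det: a
          N: telescope
      PP
        P: under
        NP
          Det: this
          N: parser
    Conj: and
    VP
      V: barked
Each bracket corresponds to one application of a listed rule, so the string is derivable from S.

Grammatical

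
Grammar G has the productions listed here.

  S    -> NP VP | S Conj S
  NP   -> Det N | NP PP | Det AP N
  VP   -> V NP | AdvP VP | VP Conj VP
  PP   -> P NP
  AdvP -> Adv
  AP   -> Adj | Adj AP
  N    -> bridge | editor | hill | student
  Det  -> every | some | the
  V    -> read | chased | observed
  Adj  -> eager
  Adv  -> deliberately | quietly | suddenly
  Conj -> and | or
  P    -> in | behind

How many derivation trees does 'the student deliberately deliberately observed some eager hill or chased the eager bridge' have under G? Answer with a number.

Two of the 3 distinct bracketings:
[S [NP [Det the] [N student]] [VP [AdvP [Adv deliberately]] [VP [AdvP [Adv deliberately]] [VP [VP [V observed] [NP [Det some] [AP [Adj eager]] [N hill]]] [Conj or] [VP [V chased] [NP [Det the] [AP [Adj eager]] [N bridge]]]]]]]
[S [NP [Det the] [N student]] [VP [AdvP [Adv deliberately]] [VP [VP [AdvP [Adv deliberately]] [VP [V observed] [NP [Det some] [AP [Adj eager]] [N hill]]]] [Conj or] [VP [V chased] [NP [Det the] [AP [Adj eager]] [N bridge]]]]]]
The trees differ in how a recursive rule is bracketed over the same span.

3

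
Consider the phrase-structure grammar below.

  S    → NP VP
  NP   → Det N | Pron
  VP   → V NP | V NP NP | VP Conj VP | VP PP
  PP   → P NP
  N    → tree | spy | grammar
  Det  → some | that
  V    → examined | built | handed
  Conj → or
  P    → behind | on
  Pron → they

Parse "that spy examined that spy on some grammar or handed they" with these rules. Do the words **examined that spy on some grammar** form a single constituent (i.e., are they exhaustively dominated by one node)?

[S [NP [Det that] [N spy]] [VP [VP [VP [V examined] [NP [Det that] [N spy]]] [PP [P on] [NP [Det some] [N grammar]]]] [Conj or] [VP [V handed] [NP [Pron they]]]]]
The words 'examined that spy on some grammar' are exhaustively dominated by a single VP node (built by VP → VP PP), so they form a constituent.

Yes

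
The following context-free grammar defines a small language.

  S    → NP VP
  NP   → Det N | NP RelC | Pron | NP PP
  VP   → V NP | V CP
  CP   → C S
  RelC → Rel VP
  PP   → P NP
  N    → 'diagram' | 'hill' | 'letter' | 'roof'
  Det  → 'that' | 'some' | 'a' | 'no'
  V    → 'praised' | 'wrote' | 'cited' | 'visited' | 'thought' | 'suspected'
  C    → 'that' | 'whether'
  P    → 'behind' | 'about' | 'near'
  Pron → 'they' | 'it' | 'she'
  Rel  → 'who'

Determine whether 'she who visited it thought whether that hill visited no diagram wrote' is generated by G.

For S → NP VP, every NP-prefix leaves a non-VP remainder: after 'she' the remainder is not a VP; after 'she who visited it' the remainder is not a VP.

Ungrammatical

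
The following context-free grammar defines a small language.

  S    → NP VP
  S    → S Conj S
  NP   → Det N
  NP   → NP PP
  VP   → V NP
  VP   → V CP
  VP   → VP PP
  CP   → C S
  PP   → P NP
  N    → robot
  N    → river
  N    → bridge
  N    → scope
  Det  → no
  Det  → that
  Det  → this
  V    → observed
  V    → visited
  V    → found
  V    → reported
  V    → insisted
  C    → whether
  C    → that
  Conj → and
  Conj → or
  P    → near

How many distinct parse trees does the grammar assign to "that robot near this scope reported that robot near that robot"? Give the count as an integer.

The two bracketings:
[S [NP [NP [Det that] [N robot]] [PP [P near] [NP [Det this] [N scope]]]] [VP [V reported] [NP [NP [Det that] [N robot]] [PP [P near] [NP [Det that] [N robot]]]]]]
[S [NP [NP [Det that] [N robot]] [PP [P near] [NP [Det this] [N scope]]]] [VP [VP [V reported] [NP [Det that] [N robot]]] [PP [P near] [NP [Det that] [N robot]]]]]
The difference turns on whether VP → VP PP is used at the relevant span, versus an alternative expansion of VP.

2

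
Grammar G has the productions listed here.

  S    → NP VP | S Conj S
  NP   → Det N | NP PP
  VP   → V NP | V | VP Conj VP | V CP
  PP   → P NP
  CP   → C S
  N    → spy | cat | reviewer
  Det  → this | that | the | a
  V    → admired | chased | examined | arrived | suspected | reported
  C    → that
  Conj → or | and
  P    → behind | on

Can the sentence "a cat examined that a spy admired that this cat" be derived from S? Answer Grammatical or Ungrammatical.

Ungrammatical

For S → NP VP, the only prefix that parses as NP is 'a cat', but the remainder 'examined that a spy admired that this cat' is not a VP under these rules. The alternative S rule S → S Conj S likewise has no satisfying split.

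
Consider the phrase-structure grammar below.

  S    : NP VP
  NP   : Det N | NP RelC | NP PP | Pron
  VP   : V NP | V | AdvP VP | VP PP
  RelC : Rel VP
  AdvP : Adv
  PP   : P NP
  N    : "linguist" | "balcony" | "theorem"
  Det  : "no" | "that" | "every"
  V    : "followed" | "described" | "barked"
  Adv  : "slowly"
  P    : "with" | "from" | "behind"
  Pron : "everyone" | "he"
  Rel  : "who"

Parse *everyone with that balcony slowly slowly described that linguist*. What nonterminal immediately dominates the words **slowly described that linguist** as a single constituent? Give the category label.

S
  NP
    NP
      Pron: everyone
    PP
      P: with
      NP
        Det: that
        N: balcony
  VP
    AdvP
      Adv: slowly
    VP
      AdvP
        Adv: slowly
      VP
        V: described
        NP
          Det: that
          N: linguist
The span 'slowly described that linguist' is the VP node built by VP → AdvP VP.

VP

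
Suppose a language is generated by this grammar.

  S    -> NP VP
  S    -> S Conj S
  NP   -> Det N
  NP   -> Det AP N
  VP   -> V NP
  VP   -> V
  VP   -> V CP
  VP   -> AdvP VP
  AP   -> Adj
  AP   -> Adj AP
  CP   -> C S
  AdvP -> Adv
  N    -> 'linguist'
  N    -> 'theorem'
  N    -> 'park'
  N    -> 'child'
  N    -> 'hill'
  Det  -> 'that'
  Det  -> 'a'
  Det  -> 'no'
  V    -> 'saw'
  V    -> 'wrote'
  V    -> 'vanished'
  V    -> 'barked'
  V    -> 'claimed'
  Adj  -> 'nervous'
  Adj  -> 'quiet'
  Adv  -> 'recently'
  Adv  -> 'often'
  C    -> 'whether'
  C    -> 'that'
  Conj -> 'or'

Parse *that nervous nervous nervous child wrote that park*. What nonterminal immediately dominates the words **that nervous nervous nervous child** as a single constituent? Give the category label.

S
  NP
    Det: that
    AP
      Adj: nervous
      AP
        Adj: nervous
        AP
          Adj: nervous
    N: child
  VP
    V: wrote
    NP
      Det: that
      N: park
The span 'that nervous nervous nervous child' is the NP node built by NP → Det AP N.

NP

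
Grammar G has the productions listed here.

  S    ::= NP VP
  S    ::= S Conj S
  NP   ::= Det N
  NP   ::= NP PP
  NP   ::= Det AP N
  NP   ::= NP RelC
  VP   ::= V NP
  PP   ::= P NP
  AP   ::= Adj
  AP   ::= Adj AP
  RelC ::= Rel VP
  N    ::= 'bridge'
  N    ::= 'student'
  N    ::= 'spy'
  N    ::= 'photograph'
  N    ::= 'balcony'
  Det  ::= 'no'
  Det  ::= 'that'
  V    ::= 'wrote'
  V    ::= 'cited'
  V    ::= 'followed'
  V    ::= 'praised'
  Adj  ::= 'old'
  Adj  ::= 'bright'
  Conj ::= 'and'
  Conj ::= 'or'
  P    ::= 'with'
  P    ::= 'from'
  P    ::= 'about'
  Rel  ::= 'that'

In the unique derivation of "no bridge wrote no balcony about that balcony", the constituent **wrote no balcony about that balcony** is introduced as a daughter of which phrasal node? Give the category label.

[S [NP [Det no] [N bridge]] [VP [V wrote] [NP [NP [Det no] [N balcony]] [PP [P about] [NP [Det that] [N balcony]]]]]]
The span 'wrote no balcony about that balcony' is the VP node built by VP → V NP.
Its mother is the S built by S → NP VP.

S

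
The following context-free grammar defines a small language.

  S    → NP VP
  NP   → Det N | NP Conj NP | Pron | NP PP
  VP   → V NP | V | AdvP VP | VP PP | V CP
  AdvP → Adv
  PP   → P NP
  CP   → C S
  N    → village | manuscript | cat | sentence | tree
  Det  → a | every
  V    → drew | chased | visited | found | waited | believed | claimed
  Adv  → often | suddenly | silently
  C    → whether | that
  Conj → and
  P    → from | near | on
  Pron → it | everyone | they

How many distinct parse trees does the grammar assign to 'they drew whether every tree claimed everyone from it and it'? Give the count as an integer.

4

Two of the 4 distinct bracketings:
[S [NP [Pron they]] [VP [VP [V drew] [CP [C whether] [S [NP [Det every] [N tree]] [VP [V claimed] [NP [Pron everyone]]]]]] [PP [P from] [NP [NP [Pron it]] [Conj and] [NP [Pron it]]]]]]
[S [NP [Pron they]] [VP [V drew] [CP [C whether] [S [NP [Det every] [N tree]] [VP [V claimed] [NP [NP [NP [Pron everyone]] [PP [P from] [NP [Pron it]]]] [Conj and] [NP [Pron it]]]]]]]]
The difference turns on whether NP → NP PP is used at the relevant span, versus an alternative expansion of NP.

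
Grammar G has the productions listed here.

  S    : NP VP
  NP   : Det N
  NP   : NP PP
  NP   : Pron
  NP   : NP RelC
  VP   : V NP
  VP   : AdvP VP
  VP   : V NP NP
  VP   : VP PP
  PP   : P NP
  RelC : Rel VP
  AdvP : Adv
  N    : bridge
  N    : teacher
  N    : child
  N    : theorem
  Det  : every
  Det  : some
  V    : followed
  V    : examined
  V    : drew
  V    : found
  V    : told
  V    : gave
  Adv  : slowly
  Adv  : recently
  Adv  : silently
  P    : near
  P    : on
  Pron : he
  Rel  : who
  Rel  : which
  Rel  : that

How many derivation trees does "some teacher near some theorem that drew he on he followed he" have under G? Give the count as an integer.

7

Two of the 7 distinct bracketings:
[S [NP [NP [Det some] [N teacher]] [PP [P near] [NP [NP [NP [Det some] [N theorem]] [RelC [Rel that] [VP [V drew] [NP [Pron he]]]]] [PP [P on] [NP [Pron he]]]]]] [VP [V followed] [NP [Pron he]]]]
[S [NP [NP [Det some] [N teacher]] [PP [P near] [NP [NP [Det some] [N theorem]] [RelC [Rel that] [VP [V drew] [NP [NP [Pron he]] [PP [P on] [NP [Pron he]]]]]]]]] [VP [V followed] [NP [Pron he]]]]
The trees differ in how a recursive rule is bracketed over the same span.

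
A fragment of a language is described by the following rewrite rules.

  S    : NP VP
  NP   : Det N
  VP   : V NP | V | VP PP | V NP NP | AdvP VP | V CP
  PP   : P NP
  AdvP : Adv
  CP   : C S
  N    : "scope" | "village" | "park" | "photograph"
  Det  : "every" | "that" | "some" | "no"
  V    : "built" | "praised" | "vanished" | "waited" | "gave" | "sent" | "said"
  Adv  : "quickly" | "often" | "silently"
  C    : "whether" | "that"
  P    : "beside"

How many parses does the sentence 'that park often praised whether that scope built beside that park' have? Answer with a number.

Two of the 3 distinct bracketings:
[S [NP [Det that] [N park]] [VP [VP [AdvP [Adv often]] [VP [V praised] [CP [C whether] [S [NP [Det that] [N scope]] [VP [V built]]]]]] [PP [P beside] [NP [Det that] [N park]]]]]
[S [NP [Det that] [N park]] [VP [AdvP [Adv often]] [VP [VP [V praised] [CP [C whether] [S [NP [Det that] [N scope]] [VP [V built]]]]] [PP [P beside] [NP [Det that] [N park]]]]]]
The trees differ in how a recursive rule is bracketed over the same span.

3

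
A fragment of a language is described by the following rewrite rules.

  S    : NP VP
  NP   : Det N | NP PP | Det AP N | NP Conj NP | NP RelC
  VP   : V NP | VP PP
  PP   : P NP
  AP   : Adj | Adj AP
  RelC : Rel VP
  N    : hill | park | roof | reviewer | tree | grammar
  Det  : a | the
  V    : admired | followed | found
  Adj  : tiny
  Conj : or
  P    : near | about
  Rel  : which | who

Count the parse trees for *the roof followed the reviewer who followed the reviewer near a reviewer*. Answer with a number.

Two of the 4 distinct bracketings:
[S [NP [Det the] [N roof]] [VP [V followed] [NP [NP [NP [Det the] [N reviewer]] [RelC [Rel who] [VP [V followed] [NP [Det the] [N reviewer]]]]] [PP [P near] [NP [Det a] [N reviewer]]]]]]
[S [NP [Det the] [N roof]] [VP [V followed] [NP [NP [Det the] [N reviewer]] [RelC [Rel who] [VP [V followed] [NP [NP [Det the] [N reviewer]] [PP [P near] [NP [Det a] [N reviewer]]]]]]]]]
The trees differ in how a recursive rule is bracketed over the same span.

4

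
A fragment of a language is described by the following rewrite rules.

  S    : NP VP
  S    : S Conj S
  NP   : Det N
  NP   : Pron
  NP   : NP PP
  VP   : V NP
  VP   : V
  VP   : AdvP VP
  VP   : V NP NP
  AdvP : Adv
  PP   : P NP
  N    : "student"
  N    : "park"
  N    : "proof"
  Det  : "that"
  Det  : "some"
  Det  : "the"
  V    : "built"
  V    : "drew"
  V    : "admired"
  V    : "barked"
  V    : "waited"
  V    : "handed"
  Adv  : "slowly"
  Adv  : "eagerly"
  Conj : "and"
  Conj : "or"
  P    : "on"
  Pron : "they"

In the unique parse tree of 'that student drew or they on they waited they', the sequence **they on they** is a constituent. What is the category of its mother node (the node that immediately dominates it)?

S

[S [S [NP [Det that] [N student]] [VP [V drew]]] [Conj or] [S [NP [NP [Pron they]] [PP [P on] [NP [Pron they]]]] [VP [V waited] [NP [Pron they]]]]]
The span 'they on they' is the NP node built by NP → NP PP.
Its mother is the S built by S → NP VP.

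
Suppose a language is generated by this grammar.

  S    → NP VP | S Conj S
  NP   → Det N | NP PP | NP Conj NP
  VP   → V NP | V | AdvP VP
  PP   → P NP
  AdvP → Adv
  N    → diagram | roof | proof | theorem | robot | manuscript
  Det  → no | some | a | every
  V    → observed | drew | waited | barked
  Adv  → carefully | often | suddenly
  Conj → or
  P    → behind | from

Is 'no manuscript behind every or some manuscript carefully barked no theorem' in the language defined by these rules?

Ungrammatical

A Det word can never sit immediately before a Conj word in any string this grammar generates, so the substring 'every or' rules out a derivation.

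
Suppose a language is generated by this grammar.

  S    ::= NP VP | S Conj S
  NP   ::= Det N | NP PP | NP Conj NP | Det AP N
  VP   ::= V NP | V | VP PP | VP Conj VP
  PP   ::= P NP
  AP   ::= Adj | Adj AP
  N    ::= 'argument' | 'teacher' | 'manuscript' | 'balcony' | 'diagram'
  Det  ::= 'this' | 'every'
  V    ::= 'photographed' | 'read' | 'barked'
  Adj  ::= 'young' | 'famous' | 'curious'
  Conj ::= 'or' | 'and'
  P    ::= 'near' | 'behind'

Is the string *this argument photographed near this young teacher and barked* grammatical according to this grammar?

Grammatical

[S [NP [Det this] [N argument]] [VP [VP [VP [V photographed]] [PP [P near] [NP [Det this] [AP [Adj young]] [N teacher]]]] [Conj and] [VP [V barked]]]]
Every word is introduced by a lexical rule and the phrasal rules combine the resulting categories into a single S.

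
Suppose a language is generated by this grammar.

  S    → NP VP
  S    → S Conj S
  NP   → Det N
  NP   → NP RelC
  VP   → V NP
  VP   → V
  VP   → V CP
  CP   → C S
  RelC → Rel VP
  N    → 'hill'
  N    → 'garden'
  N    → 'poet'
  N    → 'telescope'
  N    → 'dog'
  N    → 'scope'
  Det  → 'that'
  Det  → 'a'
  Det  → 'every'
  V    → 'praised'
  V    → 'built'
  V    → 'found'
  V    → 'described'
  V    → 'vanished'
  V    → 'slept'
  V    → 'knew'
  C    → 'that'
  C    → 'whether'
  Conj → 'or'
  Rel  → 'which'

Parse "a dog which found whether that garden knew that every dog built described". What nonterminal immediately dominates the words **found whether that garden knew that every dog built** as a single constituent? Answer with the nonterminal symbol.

S
  NP
    NP
      Det: a
      N: dog
    RelC
      Rel: which
      VP
        V: found
        CP
          C: whether
          S
            NP
              Det: that
              N: garden
            VP
              V: knew
              CP
                C: that
                S
                  NP
                    Det: every
                    N: dog
                  VP
                    V: built
  VP
    V: described
The span 'found whether that garden knew that every dog built' is the VP node built by VP → V CP.

VP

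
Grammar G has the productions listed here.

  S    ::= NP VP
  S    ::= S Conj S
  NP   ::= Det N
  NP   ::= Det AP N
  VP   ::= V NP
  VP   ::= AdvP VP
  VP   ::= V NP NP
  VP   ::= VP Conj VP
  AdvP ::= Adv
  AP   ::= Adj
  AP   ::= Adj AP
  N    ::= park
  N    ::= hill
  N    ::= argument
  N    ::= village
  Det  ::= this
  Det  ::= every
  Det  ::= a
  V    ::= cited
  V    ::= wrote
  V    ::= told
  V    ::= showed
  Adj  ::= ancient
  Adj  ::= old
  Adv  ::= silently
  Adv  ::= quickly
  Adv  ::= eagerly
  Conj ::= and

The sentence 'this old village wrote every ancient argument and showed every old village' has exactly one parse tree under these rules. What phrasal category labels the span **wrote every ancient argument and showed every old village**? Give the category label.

VP

S
  NP
    Det: this
    AP
      Adj: old
    N: village
  VP
    VP
      V: wrote
      NP
        Det: every
        AP
          Adj: ancient
        N: argument
    Conj: and
    VP
      V: showed
      NP
        Det: every
        AP
          Adj: old
        N: village
The span 'wrote every ancient argument and showed every old village' is the VP node built by VP → VP Conj VP.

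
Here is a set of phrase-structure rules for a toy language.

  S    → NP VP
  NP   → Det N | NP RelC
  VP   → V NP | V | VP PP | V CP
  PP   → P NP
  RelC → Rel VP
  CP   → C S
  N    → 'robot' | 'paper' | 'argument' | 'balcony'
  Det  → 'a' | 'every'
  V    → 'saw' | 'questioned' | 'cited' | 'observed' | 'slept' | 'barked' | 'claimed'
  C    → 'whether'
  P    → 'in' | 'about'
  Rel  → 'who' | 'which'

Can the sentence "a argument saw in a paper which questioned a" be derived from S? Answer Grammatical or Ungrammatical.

For S → NP VP, the only prefix that parses as NP is 'a argument', but the remainder 'saw in a paper which questioned a' is not a VP under these rules.

Ungrammatical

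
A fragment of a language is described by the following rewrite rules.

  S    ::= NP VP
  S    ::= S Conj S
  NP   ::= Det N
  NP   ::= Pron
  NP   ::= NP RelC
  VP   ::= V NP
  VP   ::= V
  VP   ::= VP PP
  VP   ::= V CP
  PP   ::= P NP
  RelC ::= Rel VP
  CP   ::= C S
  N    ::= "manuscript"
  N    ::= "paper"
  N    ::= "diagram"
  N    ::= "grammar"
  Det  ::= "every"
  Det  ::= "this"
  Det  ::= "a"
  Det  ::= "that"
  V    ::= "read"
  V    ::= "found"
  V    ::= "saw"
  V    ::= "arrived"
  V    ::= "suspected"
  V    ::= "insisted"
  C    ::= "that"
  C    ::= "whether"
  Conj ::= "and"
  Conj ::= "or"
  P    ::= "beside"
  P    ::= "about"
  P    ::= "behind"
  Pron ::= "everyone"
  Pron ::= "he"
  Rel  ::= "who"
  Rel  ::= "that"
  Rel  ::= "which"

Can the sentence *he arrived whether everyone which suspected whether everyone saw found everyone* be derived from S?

[S [NP [Pron he]] [VP [V arrived] [CP [C whether] [S [NP [NP [Pron everyone]] [RelC [Rel which] [VP [V suspected] [CP [C whether] [S [NP [Pron everyone]] [VP [V saw]]]]]]] [VP [V found] [NP [Pron everyone]]]]]]]
The bracketing above is licensed at every node by one of the given productions, with S at the root.

Grammatical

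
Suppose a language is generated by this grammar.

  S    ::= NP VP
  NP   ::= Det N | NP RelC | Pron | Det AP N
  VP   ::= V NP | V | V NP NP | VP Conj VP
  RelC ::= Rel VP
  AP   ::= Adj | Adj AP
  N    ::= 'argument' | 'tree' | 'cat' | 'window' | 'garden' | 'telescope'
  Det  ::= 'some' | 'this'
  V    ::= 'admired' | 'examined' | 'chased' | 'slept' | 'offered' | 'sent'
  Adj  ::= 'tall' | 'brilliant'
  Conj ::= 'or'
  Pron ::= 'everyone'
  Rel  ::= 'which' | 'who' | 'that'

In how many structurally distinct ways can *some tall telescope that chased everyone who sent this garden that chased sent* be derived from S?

Two of the 7 distinct bracketings:
[S [NP [NP [Det some] [AP [Adj tall]] [N telescope]] [RelC [Rel that] [VP [V chased] [NP [NP [Pron everyone]] [RelC [Rel who] [VP [V sent] [NP [NP [Det this] [N garden]] [RelC [Rel that] [VP [V chased]]]]]]]]]] [VP [V sent]]]
[S [NP [NP [Det some] [AP [Adj tall]] [N telescope]] [RelC [Rel that] [VP [V chased] [NP [NP [NP [Pron everyone]] [RelC [Rel who] [VP [V sent] [NP [Det this] [N garden]]]]] [RelC [Rel that] [VP [V chased]]]]]]] [VP [V sent]]]
The trees differ in how a recursive rule is bracketed over the same span.

7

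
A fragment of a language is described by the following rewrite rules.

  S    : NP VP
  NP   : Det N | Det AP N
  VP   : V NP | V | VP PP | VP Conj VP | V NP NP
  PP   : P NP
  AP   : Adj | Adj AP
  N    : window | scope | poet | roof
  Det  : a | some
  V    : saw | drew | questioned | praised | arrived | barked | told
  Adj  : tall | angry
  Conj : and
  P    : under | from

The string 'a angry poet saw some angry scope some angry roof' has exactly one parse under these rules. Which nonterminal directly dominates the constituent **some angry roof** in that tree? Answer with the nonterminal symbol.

VP

S
  NP
    Det: a
    AP
      Adj: angry
    N: poet
  VP
    V: saw
    NP
      Det: some
      AP
        Adj: angry
      N: scope
    NP
      Det: some
      AP
        Adj: angry
      N: roof
The span 'some angry roof' is the NP node built by NP → Det AP N.
Its mother is the VP built by VP → V NP NP.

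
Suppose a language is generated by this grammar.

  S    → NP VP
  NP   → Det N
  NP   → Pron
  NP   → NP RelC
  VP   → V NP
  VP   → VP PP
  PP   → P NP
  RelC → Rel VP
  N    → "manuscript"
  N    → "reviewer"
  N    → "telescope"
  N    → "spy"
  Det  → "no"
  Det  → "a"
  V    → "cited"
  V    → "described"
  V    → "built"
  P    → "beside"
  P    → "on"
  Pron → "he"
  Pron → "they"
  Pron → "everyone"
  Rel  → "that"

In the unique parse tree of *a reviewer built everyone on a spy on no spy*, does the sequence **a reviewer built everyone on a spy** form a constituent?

No

[S [NP [Det a] [N reviewer]] [VP [VP [VP [V built] [NP [Pron everyone]]] [PP [P on] [NP [Det a] [N spy]]]] [PP [P on] [NP [Det no] [N spy]]]]]
The smallest constituent containing 'a reviewer built everyone on a spy' is the S spanning 'a reviewer built everyone on a spy on no spy'; no single node in the tree dominates exactly the given words.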